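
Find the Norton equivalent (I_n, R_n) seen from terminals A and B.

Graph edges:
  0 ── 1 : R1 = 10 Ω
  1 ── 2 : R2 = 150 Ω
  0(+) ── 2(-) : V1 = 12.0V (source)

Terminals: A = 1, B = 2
Find the Thévenin equivalent first; then I_n = V_th/R_th and R_n = R_th.
Step 1 — V_th is the open-circuit voltage V_A - V_B (nothing connected across the terminals).
Nodal analysis, taking node 2 as the 0 V reference.
Source V1 fixes V_0 = 12 V.
KCL at each unknown node (sum of currents leaving = 0; resistances in Ω):
  Node 1: (V_1 - 12)/10 + (V_1 - 0)/150 = 0
Collecting terms: 0.1067 × V_1 = 1.2  =>  V_1 = 11.25 V
V_th = V_1 - V_2 = 11.25 - 0 = 11.25 V
Step 2 — R_th: zero the source — replace V1 by a short circuit (node 2 merges into node 0) — and find the resistance seen between A (node 1) and B (node 0).
Reduce the network between node 1 (A) and node 0 (B) by series/parallel combination:
  Rp1 = R1 ‖ R2 (parallel, both between nodes 0 and 1) = 1/(1/10 + 1/150) = 9.375 Ω
R_th = 9.375 Ω
I_n = V_th/R_th = 11.25/9.375 = 1.2 A, and R_n = R_th = 9.375 Ω

Final answer: I_n = 1.2 A, R_n = 9.375 Ω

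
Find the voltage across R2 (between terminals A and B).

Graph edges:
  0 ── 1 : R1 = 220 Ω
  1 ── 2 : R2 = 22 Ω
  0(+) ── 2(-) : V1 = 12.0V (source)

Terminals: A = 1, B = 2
R1 and R2 are in series across V1 (node 0 → node 1 → node 2), and the output A–B is taken across R2, so this is a voltage divider.
Series current: I = V1/(R1 + R2) = 12/(220 + 22) = 12/242 = 0.04959 A
V_R2 = I × R2 = V1 × R2/(R1 + R2) = 12 × 22/242 = 1.091 V

Final answer: 1.091 V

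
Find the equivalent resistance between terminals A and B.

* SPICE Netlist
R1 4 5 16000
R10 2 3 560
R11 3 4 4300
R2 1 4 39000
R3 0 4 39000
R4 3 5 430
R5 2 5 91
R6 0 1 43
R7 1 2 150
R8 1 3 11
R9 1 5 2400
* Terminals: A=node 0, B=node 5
The network is not a plain series/parallel combination. Inject a 1 A test current into terminal A (node 0) and return it from terminal B (node 5); then R_eq = V_A / (1 A).
Nodal analysis, taking node 5 as the 0 V reference.
Current source I_test pushes 1 A into node 0 and draws it out of node 5.
KCL at each unknown node (sum of currents leaving = 0; resistances in Ω):
  Node 0: (V_0 - V_4)/39000 + (V_0 - V_1)/43 - 1 = 0
  Node 1: (V_1 - V_0)/43 + (V_1 - V_4)/39000 + (V_1 - V_2)/150 + (V_1 - V_3)/11 + (V_1 - 0)/2400 = 0
  Node 2: (V_2 - V_1)/150 + (V_2 - 0)/91 + (V_2 - V_3)/560 = 0
  Node 3: (V_3 - V_1)/11 + (V_3 - V_2)/560 + (V_3 - 0)/430 + (V_3 - V_4)/4300 = 0
  Node 4: (V_4 - V_0)/39000 + (V_4 - V_1)/39000 + (V_4 - V_3)/4300 + (V_4 - 0)/16000 = 0
Collecting terms (coefficients in siemens):
  0.02328·V_0 - 0.02326·V_1 - 0.00002564·V_4 = 1
  0.1213·V_1 - 0.02326·V_0 - 0.006667·V_2 - 0.09091·V_3 - 0.00002564·V_4 = 0
  0.01944·V_2 - 0.006667·V_1 - 0.001786·V_3 = 0
  0.09525·V_3 - 0.09091·V_1 - 0.001786·V_2 - 0.0002326·V_4 = 0
  0.0003463·V_4 - 0.00002564·V_0 - 0.00002564·V_1 - 0.0002326·V_3 = 0
Solving these 5 simultaneous equations (Gaussian elimination) gives:
  V_0 = 177.1 V, V_1 = 134.2 V, V_2 = 57.9 V, V_3 = 129.4 V
  V_4 = 109.9 V
R_eq = V_0 / 1 A = 177.1 Ω

Final answer: 177.1 Ω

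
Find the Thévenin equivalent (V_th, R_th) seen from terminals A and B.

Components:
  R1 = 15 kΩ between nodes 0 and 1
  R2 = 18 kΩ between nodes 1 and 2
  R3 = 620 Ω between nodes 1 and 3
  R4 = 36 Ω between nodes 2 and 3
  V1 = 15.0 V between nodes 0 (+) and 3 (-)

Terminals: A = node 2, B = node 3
Step 1 — V_th is the open-circuit voltage V_A - V_B (nothing connected across the terminals).
Nodal analysis, taking node 3 as the 0 V reference.
Source V1 fixes V_0 = 15 V.
KCL at each unknown node (sum of currents leaving = 0; resistances in Ω):
  Node 1: (V_1 - 15)/15000 + (V_1 - V_2)/18000 + (V_1 - 0)/620 = 0
  Node 2: (V_2 - V_1)/18000 + (V_2 - 0)/36 = 0
Collecting terms (coefficients in siemens):
  0.001735·V_1 - 0.00005556·V_2 = 0.001
  0.02783·V_2 - 0.00005556·V_1 = 0
Determinant D = (0.001735)(0.02783) - (-0.00005556)(-0.00005556) = 0.00004829
V_1 = [(0.001)(0.02783) - (-0.00005556)(0)]/D = 0.5764 V
V_2 = [(0.001735)(0) - (0.001)(-0.00005556)]/D = 0.00115 V
V_th = V_2 - V_3 = 0.00115 - 0 = 0.00115 V
Step 2 — R_th: zero the source — replace V1 by a short circuit (node 3 merges into node 0) — and find the resistance seen between A (node 2) and B (node 0).
Reduce the network between node 2 (A) and node 0 (B) by series/parallel combination:
  Rp1 = R1 ‖ R3 (parallel, both between nodes 0 and 1) = 1/(1/15000 + 1/620) = 595.4 Ω
  Rs1 = R2 + Rp1 (series, joined only at node 1) = 18000 + 595.4 = 18600 Ω
  Rp2 = R4 ‖ Rs1 (parallel, both between nodes 0 and 2) = 1/(1/36 + 1/18600) = 35.93 Ω
R_th = 35.93 Ω

Final answer: V_th = 0.00115 V, R_th = 35.93 Ω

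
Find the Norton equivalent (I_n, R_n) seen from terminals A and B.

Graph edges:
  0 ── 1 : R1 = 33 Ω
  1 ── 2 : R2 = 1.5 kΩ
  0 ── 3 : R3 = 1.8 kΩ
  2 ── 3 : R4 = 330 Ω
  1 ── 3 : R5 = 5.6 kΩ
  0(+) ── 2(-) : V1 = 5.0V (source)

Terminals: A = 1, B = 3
Find the Thévenin equivalent first; then I_n = V_th/R_th and R_n = R_th.
Step 1 — V_th is the open-circuit voltage V_A - V_B (nothing connected across the terminals).
Nodal analysis, taking node 2 as the 0 V reference.
Source V1 fixes V_0 = 5 V.
KCL at each unknown node (sum of currents leaving = 0; resistances in Ω):
  Node 1: (V_1 - 5)/33 + (V_1 - 0)/1500 + (V_1 - V_3)/5600 = 0
  Node 3: (V_3 - 5)/1800 + (V_3 - 0)/330 + (V_3 - V_1)/5600 = 0
Collecting terms (coefficients in siemens):
  0.03115·V_1 - 0.0001786·V_3 = 0.1515
  0.003764·V_3 - 0.0001786·V_1 = 0.002778
Determinant D = (0.03115)(0.003764) - (-0.0001786)(-0.0001786) = 0.0001172
V_1 = [(0.1515)(0.003764) - (-0.0001786)(0.002778)]/D = 4.87 V
V_3 = [(0.03115)(0.002778) - (0.1515)(-0.0001786)]/D = 0.9689 V
V_th = V_1 - V_3 = 4.87 - 0.9689 = 3.901 V
Step 2 — R_th: zero the source — replace V1 by a short circuit (node 2 merges into node 0) — and find the resistance seen between A (node 1) and B (node 3).
Reduce the network between node 1 (A) and node 3 (B) by series/parallel combination:
  Rp1 = R1 ‖ R2 (parallel, both between nodes 0 and 1) = 1/(1/33 + 1/1500) = 32.29 Ω
  Rp2 = R3 ‖ R4 (parallel, both between nodes 0 and 3) = 1/(1/1800 + 1/330) = 278.9 Ω
  Rs1 = Rp1 + Rp2 (series, joined only at node 0) = 32.29 + 278.9 = 311.2 Ω
  Rp3 = R5 ‖ Rs1 (parallel, both between nodes 1 and 3) = 1/(1/5600 + 1/311.2) = 294.8 Ω
R_th = 294.8 Ω
I_n = V_th/R_th = 3.901/294.8 = 0.01323 A, and R_n = R_th = 294.8 Ω

Final answer: I_n = 0.01323 A, R_n = 294.8 Ω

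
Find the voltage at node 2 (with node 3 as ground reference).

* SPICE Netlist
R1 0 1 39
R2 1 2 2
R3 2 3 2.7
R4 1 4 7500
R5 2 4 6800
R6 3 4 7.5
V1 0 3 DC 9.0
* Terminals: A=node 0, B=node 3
Nodal analysis, taking node 3 as the 0 V reference.
Source V1 fixes V_0 = 9 V.
KCL at each unknown node (sum of currents leaving = 0; resistances in Ω):
  Node 1: (V_1 - 9)/39 + (V_1 - V_2)/2 + (V_1 - V_4)/7500 = 0
  Node 2: (V_2 - V_1)/2 + (V_2 - 0)/2.7 + (V_2 - V_4)/6800 = 0
  Node 4: (V_4 - V_1)/7500 + (V_4 - V_2)/6800 + (V_4 - 0)/7.5 = 0
Collecting terms (coefficients in siemens):
  0.5258·V_1 - 0.5·V_2 - 0.0001333·V_4 = 0.2308
  0.8705·V_2 - 0.5·V_1 - 0.0001471·V_4 = 0
  0.1336·V_4 - 0.0001333·V_1 - 0.0001471·V_2 = 0
Solving these 3 simultaneous equations (Gaussian elimination) gives:
  V_1 = 0.9672 V, V_2 = 0.5555 V, V_4 = 0.001577 V
The requested potential is V_2 = 0.5555 V.

Final answer: V_2 = 0.5555 V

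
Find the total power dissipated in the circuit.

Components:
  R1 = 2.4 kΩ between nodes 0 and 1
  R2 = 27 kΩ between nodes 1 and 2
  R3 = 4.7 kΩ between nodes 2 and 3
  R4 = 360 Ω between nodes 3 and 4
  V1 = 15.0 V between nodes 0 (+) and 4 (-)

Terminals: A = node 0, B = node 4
Nodal analysis, taking node 4 as the 0 V reference.
Source V1 fixes V_0 = 15 V.
KCL at each unknown node (sum of currents leaving = 0; resistances in Ω):
  Node 1: (V_1 - 15)/2400 + (V_1 - V_2)/27000 = 0
  Node 2: (V_2 - V_1)/27000 + (V_2 - V_3)/4700 = 0
  Node 3: (V_3 - V_2)/4700 + (V_3 - 0)/360 = 0
Collecting terms (coefficients in siemens):
  0.0004537·V_1 - 0.00003704·V_2 = 0.00625
  0.0002498·V_2 - 0.00003704·V_1 - 0.0002128·V_3 = 0
  0.002991·V_3 - 0.0002128·V_2 = 0
Solving these 3 simultaneous equations (Gaussian elimination) gives:
  V_1 = 13.96 V, V_2 = 2.203 V, V_3 = 0.1567 V
Power in each resistor, P = (ΔV)²/R:
  P_R1 = (15 - 13.96)²/2400 = 0.0004547 W
  P_R2 = (13.96 - 2.203)²/27000 = 0.005116 W
  P_R3 = (2.203 - 0.1567)²/4700 = 0.0008905 W
  P_R4 = (0.1567 - 0)²/360 = 0.00006821 W
P_total = P_R1 + P_R2 + P_R3 + P_R4 = 0.006529 W

Final answer: 0.006529 W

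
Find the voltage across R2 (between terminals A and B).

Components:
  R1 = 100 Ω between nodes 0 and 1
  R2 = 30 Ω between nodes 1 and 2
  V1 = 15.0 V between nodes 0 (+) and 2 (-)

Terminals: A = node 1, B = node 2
R1 and R2 are in series across V1 (node 0 → node 1 → node 2), and the output A–B is taken across R2, so this is a voltage divider.
Series current: I = V1/(R1 + R2) = 15/(100 + 30) = 15/130 = 0.1154 A
V_R2 = I × R2 = V1 × R2/(R1 + R2) = 15 × 30/130 = 3.462 V

Final answer: 3.462 V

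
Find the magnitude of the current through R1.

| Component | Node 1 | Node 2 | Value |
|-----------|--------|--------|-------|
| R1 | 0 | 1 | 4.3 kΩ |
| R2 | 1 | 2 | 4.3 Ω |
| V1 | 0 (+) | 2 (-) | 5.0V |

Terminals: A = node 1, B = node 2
Nodal analysis, taking node 2 as the 0 V reference.
Source V1 fixes V_0 = 5 V.
KCL at each unknown node (sum of currents leaving = 0; resistances in Ω):
  Node 1: (V_1 - 5)/4300 + (V_1 - 0)/4.3 = 0
Collecting terms: 0.2328 × V_1 = 0.001163  =>  V_1 = 0.004995 V
I_R1 = (V_0 - V_1)/R1 = (5 - 0.004995)/4300 = 0.001162 A
|I_R1| = 0.001162 A

Final answer: |I_R1| = 0.001162 A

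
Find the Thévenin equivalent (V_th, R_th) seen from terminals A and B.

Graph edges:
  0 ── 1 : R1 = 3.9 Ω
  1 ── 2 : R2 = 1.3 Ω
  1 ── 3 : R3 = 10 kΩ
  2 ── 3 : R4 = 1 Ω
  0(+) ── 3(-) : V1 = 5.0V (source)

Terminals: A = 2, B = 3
Step 1 — V_th is the open-circuit voltage V_A - V_B (nothing connected across the terminals).
Nodal analysis, taking node 3 as the 0 V reference.
Source V1 fixes V_0 = 5 V.
KCL at each unknown node (sum of currents leaving = 0; resistances in Ω):
  Node 1: (V_1 - 5)/3.9 + (V_1 - V_2)/1.3 + (V_1 - 0)/10000 = 0
  Node 2: (V_2 - V_1)/1.3 + (V_2 - 0)/1 = 0
Collecting terms (coefficients in siemens):
  1.026·V_1 - 0.7692·V_2 = 1.282
  1.769·V_2 - 0.7692·V_1 = 0
Determinant D = (1.026)(1.769) - (-0.7692)(-0.7692) = 1.223
V_1 = [(1.282)(1.769) - (-0.7692)(0)]/D = 1.855 V
V_2 = [(1.026)(0) - (1.282)(-0.7692)]/D = 0.8063 V
V_th = V_2 - V_3 = 0.8063 - 0 = 0.8063 V
Step 2 — R_th: zero the source — replace V1 by a short circuit (node 3 merges into node 0) — and find the resistance seen between A (node 2) and B (node 0).
Reduce the network between node 2 (A) and node 0 (B) by series/parallel combination:
  Rp1 = R1 ‖ R3 (parallel, both between nodes 0 and 1) = 1/(1/3.9 + 1/10000) = 3.898 Ω
  Rs1 = R2 + Rp1 (series, joined only at node 1) = 1.3 + 3.898 = 5.198 Ω
  Rp2 = R4 ‖ Rs1 (parallel, both between nodes 0 and 2) = 1/(1/1 + 1/5.198) = 0.8387 Ω
R_th = 0.8387 Ω

Final answer: V_th = 0.8063 V, R_th = 0.8387 Ω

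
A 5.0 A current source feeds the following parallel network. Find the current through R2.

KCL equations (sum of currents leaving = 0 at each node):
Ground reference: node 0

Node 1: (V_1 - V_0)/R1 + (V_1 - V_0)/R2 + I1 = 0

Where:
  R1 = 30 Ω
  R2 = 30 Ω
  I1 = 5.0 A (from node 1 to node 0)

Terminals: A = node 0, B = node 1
All resistors sit directly between nodes 0 and 1, so they are in parallel and share one voltage V; the full source current 5 A splits among them.
1/R_par = 1/30 + 1/30 = 0.06667 S  =>  R_par = 15 Ω
V = I × R_par = 5 × 15 = 75 V
I_R2 = V/R2 = 75/30 = 2.5 A

Final answer: 2.5 A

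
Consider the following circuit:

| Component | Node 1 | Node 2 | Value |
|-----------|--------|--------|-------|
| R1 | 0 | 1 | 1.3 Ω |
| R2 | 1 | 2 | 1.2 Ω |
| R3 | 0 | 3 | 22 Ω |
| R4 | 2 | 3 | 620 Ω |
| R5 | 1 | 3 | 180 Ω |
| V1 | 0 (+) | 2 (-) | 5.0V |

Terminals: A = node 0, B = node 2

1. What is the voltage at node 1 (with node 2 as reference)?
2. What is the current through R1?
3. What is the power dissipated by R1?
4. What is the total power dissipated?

Nodal analysis, taking node 2 as the 0 V reference.
Source V1 fixes V_0 = 5 V.
KCL at each unknown node (sum of currents leaving = 0; resistances in Ω):
  Node 1: (V_1 - 5)/1.3 + (V_1 - 0)/1.2 + (V_1 - V_3)/180 = 0
  Node 3: (V_3 - 5)/22 + (V_3 - 0)/620 + (V_3 - V_1)/180 = 0
Collecting terms (coefficients in siemens):
  1.608·V_1 - 0.005556·V_3 = 3.846
  0.05262·V_3 - 0.005556·V_1 = 0.2273
Determinant D = (1.608)(0.05262) - (-0.005556)(-0.005556) = 0.08459
V_1 = [(3.846)(0.05262) - (-0.005556)(0.2273)]/D = 2.408 V
V_3 = [(1.608)(0.2273) - (3.846)(-0.005556)]/D = 4.573 V
Part 1:
  Read off the nodal solution: V_1 = 2.408 V
Part 2:
  I_R1 = (V_0 - V_1)/R1 = (5 - 2.408)/1.3 = 1.994 A
  Magnitude: I_R1 = 1.994 A
Part 3:
  I_R1 = (V_0 - V_1)/R1 = (5 - 2.408)/1.3 = 1.994 A
  P_R1 = I_R1² × R1 = (1.994)² × 1.3 = 5.17 W
Part 4:
  Power in each resistor, P = (ΔV)²/R:
    P_R1 = (5 - 2.408)²/1.3 = 5.17 W
    P_R2 = (2.408 - 0)²/1.2 = 4.83 W
    P_R3 = (5 - 4.573)²/22 = 0.008286 W
    P_R4 = (0 - 4.573)²/620 = 0.03373 W
    P_R5 = (2.408 - 4.573)²/180 = 0.02605 W
  P_total = P_R1 + P_R2 + P_R3 + P_R4 + P_R5 = 10.07 W

Final answers:
1. V_1 = 2.408 V
2. I_R1 = 1.994 A
3. P_R1 = 5.17 W
4. P_total = 10.07 W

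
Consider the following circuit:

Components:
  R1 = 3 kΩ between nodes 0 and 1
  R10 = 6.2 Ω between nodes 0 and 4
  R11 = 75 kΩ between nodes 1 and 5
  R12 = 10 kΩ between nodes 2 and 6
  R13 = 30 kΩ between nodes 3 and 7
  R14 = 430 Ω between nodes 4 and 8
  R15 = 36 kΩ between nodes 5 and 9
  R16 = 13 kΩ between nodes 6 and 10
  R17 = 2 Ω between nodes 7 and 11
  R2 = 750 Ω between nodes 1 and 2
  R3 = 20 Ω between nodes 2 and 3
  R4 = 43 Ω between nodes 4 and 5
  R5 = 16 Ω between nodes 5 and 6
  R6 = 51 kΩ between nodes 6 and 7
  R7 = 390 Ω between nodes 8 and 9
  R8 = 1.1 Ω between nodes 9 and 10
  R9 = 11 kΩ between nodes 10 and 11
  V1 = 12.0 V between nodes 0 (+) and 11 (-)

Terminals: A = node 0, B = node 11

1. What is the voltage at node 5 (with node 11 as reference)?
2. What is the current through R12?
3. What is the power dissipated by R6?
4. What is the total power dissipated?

Nodal analysis, taking node 11 as the 0 V reference.
Source V1 fixes V_0 = 12 V.
KCL at each unknown node (sum of currents leaving = 0; resistances in Ω):
  Node 1: (V_1 - 12)/3000 + (V_1 - V_2)/750 + (V_1 - V_5)/75000 = 0
  Node 2: (V_2 - V_1)/750 + (V_2 - V_3)/20 + (V_2 - V_6)/10000 = 0
  Node 3: (V_3 - V_2)/20 + (V_3 - V_7)/30000 = 0
  Node 4: (V_4 - V_5)/43 + (V_4 - 12)/6.2 + (V_4 - V_8)/430 = 0
  Node 5: (V_5 - V_4)/43 + (V_5 - V_6)/16 + (V_5 - V_1)/75000 + (V_5 - V_9)/36000 = 0
  Node 6: (V_6 - V_5)/16 + (V_6 - V_7)/51000 + (V_6 - V_2)/10000 + (V_6 - V_10)/13000 = 0
  Node 7: (V_7 - V_6)/51000 + (V_7 - V_3)/30000 + (V_7 - 0)/2 = 0
  Node 8: (V_8 - V_9)/390 + (V_8 - V_4)/430 = 0
  Node 9: (V_9 - V_8)/390 + (V_9 - V_10)/1.1 + (V_9 - V_5)/36000 = 0
  Node 10: (V_10 - V_9)/1.1 + (V_10 - 0)/11000 + (V_10 - V_6)/13000 = 0
Collecting terms (coefficients in siemens):
  0.00168·V_1 - 0.001333·V_2 - 0.00001333·V_5 = 0.004
  0.05143·V_2 - 0.001333·V_1 - 0.05·V_3 - 0.0001·V_6 = 0
  0.05003·V_3 - 0.05·V_2 - 0.00003333·V_7 = 0
  0.1869·V_4 - 0.02326·V_5 - 0.002326·V_8 = 1.935
  0.0858·V_5 - 0.00001333·V_1 - 0.02326·V_4 - 0.0625·V_6 - 0.00002778·V_9 = 0
  0.0627·V_6 - 0.0001·V_2 - 0.0625·V_5 - 0.00001961·V_7 - 0.00007692·V_10 = 0
  0.5001·V_7 - 0.00003333·V_3 - 0.00001961·V_6 = 0
  0.00489·V_8 - 0.002326·V_4 - 0.002564·V_9 = 0
  0.9117·V_9 - 0.00002778·V_5 - 0.002564·V_8 - 0.9091·V_10 = 0
  0.9093·V_10 - 0.00007692·V_6 - 0.9091·V_9 = 0
Solving these 10 simultaneous equations (Gaussian elimination) gives:
  V_1 = 11.22 V, V_2 = 11.01 V, V_3 = 11.01 V, V_4 = 11.99 V
  V_5 = 11.97 V, V_6 = 11.97 V, V_7 = 0.001203 V, V_8 = 11.59 V
  V_9 = 11.22 V, V_10 = 11.22 V
Part 1:
  Read off the nodal solution: V_5 = 11.97 V
Part 2:
  I_R12 = (V_2 - V_6)/R12 = (11.01 - 11.97)/10000 = -0.00009546 A
  Magnitude: I_R12 = 0.00009546 A
Part 3:
  I_R6 = (V_6 - V_7)/R6 = (11.97 - 0.001203)/51000 = 0.0002346 A
  P_R6 = I_R6² × R6 = (0.0002346)² × 51000 = 0.002808 W
Part 4:
  Power in each resistor, P = (ΔV)²/R:
    P_R1 = (12 - 11.22)²/3000 = 0.0002048 W
    P_R2 = (11.22 - 11.01)²/750 = 0.00005522 W
    P_R3 = (11.01 - 11.01)²/20 = 0.000002691 W
    P_R4 = (11.99 - 11.97)²/43 = 0.000007539 W
    P_R5 = (11.97 - 11.97)²/16 = 0.000002405 W
    P_R6 = (11.97 - 0.001203)²/51000 = 0.002808 W
    P_R7 = (11.59 - 11.22)²/390 = 0.0003456 W
    P_R8 = (11.22 - 11.22)²/1.1 = 0.000001019 W
    P_R9 = (11.22 - 0)²/11000 = 0.01144 W
    P_R10 = (12 - 11.99)²/6.2 = 0.00001147 W
    P_R11 = (11.22 - 11.97)²/75000 = 0.000007647 W
    P_R12 = (11.01 - 11.97)²/10000 = 0.00009113 W
    P_R13 = (11.01 - 0.001203)²/30000 = 0.004036 W
    P_R14 = (11.99 - 11.59)²/430 = 0.000381 W
    P_R15 = (11.97 - 11.22)²/36000 = 0.00001579 W
    P_R16 = (11.97 - 11.22)²/13000 = 0.00004312 W
    P_R17 = (0.001203 - 0)²/2 = 0.0000007235 W
  P_total = P_R1 + P_R2 + P_R3 + P_R4 + P_R5 + P_R6 + P_R7 + P_R8 + P_R9 + P_R10 + P_R11 + P_R12 + P_R13 + P_R14 + P_R15 + P_R16 + P_R17 = 0.01946 W

Final answers:
1. V_5 = 11.97 V
2. I_R12 = 9.546e-05 A
3. P_R6 = 0.002808 W
4. P_total = 0.01946 W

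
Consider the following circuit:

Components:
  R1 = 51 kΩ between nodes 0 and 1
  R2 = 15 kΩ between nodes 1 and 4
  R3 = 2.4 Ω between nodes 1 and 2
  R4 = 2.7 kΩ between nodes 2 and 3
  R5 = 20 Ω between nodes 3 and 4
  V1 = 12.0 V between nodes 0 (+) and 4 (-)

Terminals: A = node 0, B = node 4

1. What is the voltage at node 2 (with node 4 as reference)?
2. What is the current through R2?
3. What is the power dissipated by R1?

Nodal analysis, taking node 4 as the 0 V reference.
Source V1 fixes V_0 = 12 V.
KCL at each unknown node (sum of currents leaving = 0; resistances in Ω):
  Node 1: (V_1 - 12)/51000 + (V_1 - 0)/15000 + (V_1 - V_2)/2.4 = 0
  Node 2: (V_2 - V_1)/2.4 + (V_2 - V_3)/2700 = 0
  Node 3: (V_3 - V_2)/2700 + (V_3 - 0)/20 = 0
Collecting terms (coefficients in siemens):
  0.4168·V_1 - 0.4167·V_2 = 0.0002353
  0.417·V_2 - 0.4167·V_1 - 0.0003704·V_3 = 0
  0.05037·V_3 - 0.0003704·V_2 = 0
Solving these 3 simultaneous equations (Gaussian elimination) gives:
  V_1 = 0.5187 V, V_2 = 0.5183 V, V_3 = 0.003811 V
Part 1:
  Read off the nodal solution: V_2 = 0.5183 V
Part 2:
  I_R2 = (V_1 - V_4)/R2 = (0.5187 - 0)/15000 = 0.00003458 A
  Magnitude: I_R2 = 0.00003458 A
Part 3:
  I_R1 = (V_0 - V_1)/R1 = (12 - 0.5187)/51000 = 0.0002251 A
  P_R1 = I_R1² × R1 = (0.0002251)² × 51000 = 0.002585 W

Final answers:
1. V_2 = 0.5183 V
2. I_R2 = 3.458e-05 A
3. P_R1 = 0.002585 W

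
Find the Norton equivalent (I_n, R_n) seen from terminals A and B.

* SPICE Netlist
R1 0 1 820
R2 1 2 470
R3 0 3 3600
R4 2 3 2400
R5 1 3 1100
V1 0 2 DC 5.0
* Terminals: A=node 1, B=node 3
Find the Thévenin equivalent first; then I_n = V_th/R_th and R_n = R_th.
Step 1 — V_th is the open-circuit voltage V_A - V_B (nothing connected across the terminals).
Nodal analysis, taking node 2 as the 0 V reference.
Source V1 fixes V_0 = 5 V.
KCL at each unknown node (sum of currents leaving = 0; resistances in Ω):
  Node 1: (V_1 - 5)/820 + (V_1 - 0)/470 + (V_1 - V_3)/1100 = 0
  Node 3: (V_3 - 5)/3600 + (V_3 - 0)/2400 + (V_3 - V_1)/1100 = 0
Collecting terms (coefficients in siemens):
  0.004256·V_1 - 0.0009091·V_3 = 0.006098
  0.001604·V_3 - 0.0009091·V_1 = 0.001389
Determinant D = (0.004256)(0.001604) - (-0.0009091)(-0.0009091) = 0.000005999
V_1 = [(0.006098)(0.001604) - (-0.0009091)(0.001389)]/D = 1.84 V
V_3 = [(0.004256)(0.001389) - (0.006098)(-0.0009091)]/D = 1.91 V
V_th = V_1 - V_3 = 1.84 - 1.91 = -0.06909 V
Step 2 — R_th: zero the source — replace V1 by a short circuit (node 2 merges into node 0) — and find the resistance seen between A (node 1) and B (node 3).
Reduce the network between node 1 (A) and node 3 (B) by series/parallel combination:
  Rp1 = R1 ‖ R2 (parallel, both between nodes 0 and 1) = 1/(1/820 + 1/470) = 298.8 Ω
  Rp2 = R3 ‖ R4 (parallel, both between nodes 0 and 3) = 1/(1/3600 + 1/2400) = 1440 Ω
  Rs1 = Rp1 + Rp2 (series, joined only at node 0) = 298.8 + 1440 = 1739 Ω
  Rp3 = R5 ‖ Rs1 (parallel, both between nodes 1 and 3) = 1/(1/1100 + 1/1739) = 673.8 Ω
R_th = 673.8 Ω
I_n = V_th/R_th = -0.06909/673.8 = -0.0001025 A, and R_n = R_th = 673.8 Ω

Final answer: I_n = -0.0001025 A, R_n = 673.8 Ω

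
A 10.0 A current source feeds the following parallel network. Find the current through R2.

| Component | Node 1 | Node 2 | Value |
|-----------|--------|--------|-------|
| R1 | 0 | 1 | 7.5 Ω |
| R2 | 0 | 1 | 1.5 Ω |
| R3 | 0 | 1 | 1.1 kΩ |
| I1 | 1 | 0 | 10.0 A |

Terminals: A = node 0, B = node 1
All resistors sit directly between nodes 0 and 1, so they are in parallel and share one voltage V; the full source current 10 A splits among them.
1/R_par = 1/7.5 + 1/1.5 + 1/1100 = 0.8009 S  =>  R_par = 1.249 Ω
V = I × R_par = 10 × 1.249 = 12.49 V
I_R2 = V/R2 = 12.49/1.5 = 8.324 A

Final answer: 8.324 A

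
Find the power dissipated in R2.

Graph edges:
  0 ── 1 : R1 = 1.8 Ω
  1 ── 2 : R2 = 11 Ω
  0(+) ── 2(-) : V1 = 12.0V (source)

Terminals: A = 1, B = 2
Nodal analysis, taking node 2 as the 0 V reference.
Source V1 fixes V_0 = 12 V.
KCL at each unknown node (sum of currents leaving = 0; resistances in Ω):
  Node 1: (V_1 - 12)/1.8 + (V_1 - 0)/11 = 0
Collecting terms: 0.6465 × V_1 = 6.667  =>  V_1 = 10.31 V
I_R2 = (V_1 - V_2)/R2 = (10.31 - 0)/11 = 0.9375 A
P_R2 = I_R2² × R2 = (0.9375)² × 11 = 9.668 W

Final answer: 9.668 W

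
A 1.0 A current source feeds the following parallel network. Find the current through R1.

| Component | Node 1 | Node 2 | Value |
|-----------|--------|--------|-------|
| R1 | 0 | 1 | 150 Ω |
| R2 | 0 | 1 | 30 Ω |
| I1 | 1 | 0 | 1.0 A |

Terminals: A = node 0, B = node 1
All resistors sit directly between nodes 0 and 1, so they are in parallel and share one voltage V; the full source current 1 A splits among them.
1/R_par = 1/150 + 1/30 = 0.04 S  =>  R_par = 25 Ω
V = I × R_par = 1 × 25 = 25 V
I_R1 = V/R1 = 25/150 = 0.1667 A

Final answer: 0.1667 A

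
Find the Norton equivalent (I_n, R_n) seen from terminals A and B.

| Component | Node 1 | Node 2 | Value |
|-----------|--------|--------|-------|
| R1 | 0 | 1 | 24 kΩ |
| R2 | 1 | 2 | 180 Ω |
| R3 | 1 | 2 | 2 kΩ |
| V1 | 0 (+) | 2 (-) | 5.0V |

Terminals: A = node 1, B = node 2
Find the Thévenin equivalent first; then I_n = V_th/R_th and R_n = R_th.
Step 1 — V_th is the open-circuit voltage V_A - V_B (nothing connected across the terminals).
Nodal analysis, taking node 2 as the 0 V reference.
Source V1 fixes V_0 = 5 V.
KCL at each unknown node (sum of currents leaving = 0; resistances in Ω):
  Node 1: (V_1 - 5)/24000 + (V_1 - 0)/180 + (V_1 - 0)/2000 = 0
Collecting terms: 0.006097 × V_1 = 0.0002083  =>  V_1 = 0.03417 V
V_th = V_1 - V_2 = 0.03417 - 0 = 0.03417 V
Step 2 — R_th: zero the source — replace V1 by a short circuit (node 2 merges into node 0) — and find the resistance seen between A (node 1) and B (node 0).
Reduce the network between node 1 (A) and node 0 (B) by series/parallel combination:
  Rp1 = R1 ‖ R2 ‖ R3 (parallel, all between nodes 0 and 1) = 1/(1/24000 + 1/180 + 1/2000) = 164 Ω
R_th = 164 Ω
I_n = V_th/R_th = 0.03417/164 = 0.0002083 A, and R_n = R_th = 164 Ω

Final answer: I_n = 0.0002083 A, R_n = 164 Ω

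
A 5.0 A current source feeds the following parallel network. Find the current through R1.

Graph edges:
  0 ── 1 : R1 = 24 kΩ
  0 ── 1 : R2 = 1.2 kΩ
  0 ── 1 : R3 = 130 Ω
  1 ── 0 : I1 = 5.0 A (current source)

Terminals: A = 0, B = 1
All resistors sit directly between nodes 0 and 1, so they are in parallel and share one voltage V; the full source current 5 A splits among them.
1/R_par = 1/24000 + 1/1200 + 1/130 = 0.008567 S  =>  R_par = 116.7 Ω
V = I × R_par = 5 × 116.7 = 583.6 V
I_R1 = V/R1 = 583.6/24000 = 0.02432 A

Final answer: 0.02432 A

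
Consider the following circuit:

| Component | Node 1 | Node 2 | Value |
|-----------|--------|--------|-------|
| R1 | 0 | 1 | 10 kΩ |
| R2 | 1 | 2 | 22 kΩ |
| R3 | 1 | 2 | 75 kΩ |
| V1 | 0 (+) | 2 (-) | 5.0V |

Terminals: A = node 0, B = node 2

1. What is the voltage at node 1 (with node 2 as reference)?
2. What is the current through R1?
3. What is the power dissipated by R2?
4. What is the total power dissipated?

Nodal analysis, taking node 2 as the 0 V reference.
Source V1 fixes V_0 = 5 V.
KCL at each unknown node (sum of currents leaving = 0; resistances in Ω):
  Node 1: (V_1 - 5)/10000 + (V_1 - 0)/22000 + (V_1 - 0)/75000 = 0
Collecting terms: 0.0001588 × V_1 = 0.0005  =>  V_1 = 3.149 V
Part 1:
  Read off the nodal solution: V_1 = 3.149 V
Part 2:
  I_R1 = (V_0 - V_1)/R1 = (5 - 3.149)/10000 = 0.0001851 A
  Magnitude: I_R1 = 0.0001851 A
Part 3:
  I_R2 = (V_1 - V_2)/R2 = (3.149 - 0)/22000 = 0.0001431 A
  P_R2 = I_R2² × R2 = (0.0001431)² × 22000 = 0.0004507 W
Part 4:
  Power in each resistor, P = (ΔV)²/R:
    P_R1 = (5 - 3.149)²/10000 = 0.0003427 W
    P_R2 = (3.149 - 0)²/22000 = 0.0004507 W
    P_R3 = (3.149 - 0)²/75000 = 0.0001322 W
  P_total = P_R1 + P_R2 + P_R3 = 0.0009256 W

Final answers:
1. V_1 = 3.149 V
2. I_R1 = 0.0001851 A
3. P_R2 = 0.0004507 W
4. P_total = 0.0009256 W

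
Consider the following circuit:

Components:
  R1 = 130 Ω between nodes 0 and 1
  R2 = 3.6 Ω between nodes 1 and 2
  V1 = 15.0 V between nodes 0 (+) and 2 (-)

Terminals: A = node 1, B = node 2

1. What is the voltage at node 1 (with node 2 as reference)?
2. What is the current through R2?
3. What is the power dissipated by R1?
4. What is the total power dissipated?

Nodal analysis, taking node 2 as the 0 V reference.
Source V1 fixes V_0 = 15 V.
KCL at each unknown node (sum of currents leaving = 0; resistances in Ω):
  Node 1: (V_1 - 15)/130 + (V_1 - 0)/3.6 = 0
Collecting terms: 0.2855 × V_1 = 0.1154  =>  V_1 = 0.4042 V
Part 1:
  Read off the nodal solution: V_1 = 0.4042 V
Part 2:
  I_R2 = (V_1 - V_2)/R2 = (0.4042 - 0)/3.6 = 0.1123 A
  Magnitude: I_R2 = 0.1123 A
Part 3:
  I_R1 = (V_0 - V_1)/R1 = (15 - 0.4042)/130 = 0.1123 A
  P_R1 = I_R1² × R1 = (0.1123)² × 130 = 1.639 W
Part 4:
  Power in each resistor, P = (ΔV)²/R:
    P_R1 = (15 - 0.4042)²/130 = 1.639 W
    P_R2 = (0.4042 - 0)²/3.6 = 0.04538 W
  P_total = P_R1 + P_R2 = 1.684 W

Final answers:
1. V_1 = 0.4042 V
2. I_R2 = 0.1123 A
3. P_R1 = 1.639 W
4. P_total = 1.684 W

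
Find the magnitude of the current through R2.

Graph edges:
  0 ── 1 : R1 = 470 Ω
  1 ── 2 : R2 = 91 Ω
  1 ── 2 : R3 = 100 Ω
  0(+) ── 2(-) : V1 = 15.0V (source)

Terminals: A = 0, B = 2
Nodal analysis, taking node 2 as the 0 V reference.
Source V1 fixes V_0 = 15 V.
KCL at each unknown node (sum of currents leaving = 0; resistances in Ω):
  Node 1: (V_1 - 15)/470 + (V_1 - 0)/91 + (V_1 - 0)/100 = 0
Collecting terms: 0.02312 × V_1 = 0.03191  =>  V_1 = 1.381 V
I_R2 = (V_1 - V_2)/R2 = (1.381 - 0)/91 = 0.01517 A
|I_R2| = 0.01517 A

Final answer: |I_R2| = 0.01517 A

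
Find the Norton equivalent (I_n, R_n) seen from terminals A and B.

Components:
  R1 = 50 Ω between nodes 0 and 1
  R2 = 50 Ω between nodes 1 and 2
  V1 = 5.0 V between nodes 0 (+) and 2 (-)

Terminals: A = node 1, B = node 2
Find the Thévenin equivalent first; then I_n = V_th/R_th and R_n = R_th.
Step 1 — V_th is the open-circuit voltage V_A - V_B (nothing connected across the terminals).
Nodal analysis, taking node 2 as the 0 V reference.
Source V1 fixes V_0 = 5 V.
KCL at each unknown node (sum of currents leaving = 0; resistances in Ω):
  Node 1: (V_1 - 5)/50 + (V_1 - 0)/50 = 0
Collecting terms: 0.04 × V_1 = 0.1  =>  V_1 = 2.5 V
V_th = V_1 - V_2 = 2.5 - 0 = 2.5 V
Step 2 — R_th: zero the source — replace V1 by a short circuit (node 2 merges into node 0) — and find the resistance seen between A (node 1) and B (node 0).
Reduce the network between node 1 (A) and node 0 (B) by series/parallel combination:
  Rp1 = R1 ‖ R2 (parallel, both between nodes 0 and 1) = 1/(1/50 + 1/50) = 25 Ω
R_th = 25 Ω
I_n = V_th/R_th = 2.5/25 = 0.1 A, and R_n = R_th = 25 Ω

Final answer: I_n = 0.1 A, R_n = 25 Ω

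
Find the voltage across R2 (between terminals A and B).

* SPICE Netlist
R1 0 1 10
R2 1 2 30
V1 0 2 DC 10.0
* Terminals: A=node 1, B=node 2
R1 and R2 are in series across V1 (node 0 → node 1 → node 2), and the output A–B is taken across R2, so this is a voltage divider.
Series current: I = V1/(R1 + R2) = 10/(10 + 30) = 10/40 = 0.25 A
V_R2 = I × R2 = V1 × R2/(R1 + R2) = 10 × 30/40 = 7.5 V

Final answer: 7.5 V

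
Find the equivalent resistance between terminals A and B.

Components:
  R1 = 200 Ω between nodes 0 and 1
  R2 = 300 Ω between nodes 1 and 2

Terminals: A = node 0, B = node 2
Reduce the network between node 0 (A) and node 2 (B) by series/parallel combination:
  Rs1 = R1 + R2 (series, joined only at node 1) = 200 + 300 = 500 Ω
R_eq = 500 Ω

Final answer: 500 Ω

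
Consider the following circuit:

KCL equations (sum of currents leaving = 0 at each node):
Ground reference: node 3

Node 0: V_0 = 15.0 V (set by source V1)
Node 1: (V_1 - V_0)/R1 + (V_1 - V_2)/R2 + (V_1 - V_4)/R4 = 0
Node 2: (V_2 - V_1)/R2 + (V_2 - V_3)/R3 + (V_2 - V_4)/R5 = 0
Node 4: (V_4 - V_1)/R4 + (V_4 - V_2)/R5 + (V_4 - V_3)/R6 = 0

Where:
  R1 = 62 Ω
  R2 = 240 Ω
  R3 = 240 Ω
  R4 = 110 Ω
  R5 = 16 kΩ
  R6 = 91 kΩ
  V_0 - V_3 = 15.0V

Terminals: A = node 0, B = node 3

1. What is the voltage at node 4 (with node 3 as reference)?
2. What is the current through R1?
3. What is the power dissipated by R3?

Nodal analysis, taking node 3 as the 0 V reference.
Source V1 fixes V_0 = 15 V.
KCL at each unknown node (sum of currents leaving = 0; resistances in Ω):
  Node 1: (V_1 - 15)/62 + (V_1 - V_2)/240 + (V_1 - V_4)/110 = 0
  Node 2: (V_2 - V_1)/240 + (V_2 - 0)/240 + (V_2 - V_4)/16000 = 0
  Node 4: (V_4 - V_1)/110 + (V_4 - V_2)/16000 + (V_4 - 0)/91000 = 0
Collecting terms (coefficients in siemens):
  0.02939·V_1 - 0.004167·V_2 - 0.009091·V_4 = 0.2419
  0.008396·V_2 - 0.004167·V_1 - 0.0000625·V_4 = 0
  0.009164·V_4 - 0.009091·V_1 - 0.0000625·V_2 = 0
Solving these 3 simultaneous equations (Gaussian elimination) gives:
  V_1 = 13.26 V, V_2 = 6.681 V, V_4 = 13.2 V
Part 1:
  Read off the nodal solution: V_4 = 13.2 V
Part 2:
  I_R1 = (V_0 - V_1)/R1 = (15 - 13.26)/62 = 0.02798 A
  Magnitude: I_R1 = 0.02798 A
Part 3:
  I_R3 = (V_2 - V_3)/R3 = (6.681 - 0)/240 = 0.02784 A
  P_R3 = I_R3² × R3 = (0.02784)² × 240 = 0.186 W

Final answers:
1. V_4 = 13.2 V
2. I_R1 = 0.02798 A
3. P_R3 = 0.186 W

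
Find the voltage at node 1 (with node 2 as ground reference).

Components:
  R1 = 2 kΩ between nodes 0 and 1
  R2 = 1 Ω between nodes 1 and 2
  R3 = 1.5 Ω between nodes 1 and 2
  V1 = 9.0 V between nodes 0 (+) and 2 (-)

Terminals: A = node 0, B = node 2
Nodal analysis, taking node 2 as the 0 V reference.
Source V1 fixes V_0 = 9 V.
KCL at each unknown node (sum of currents leaving = 0; resistances in Ω):
  Node 1: (V_1 - 9)/2000 + (V_1 - 0)/1 + (V_1 - 0)/1.5 = 0
Collecting terms: 1.667 × V_1 = 0.0045  =>  V_1 = 0.002699 V
The requested potential is V_1 = 0.002699 V.

Final answer: V_1 = 0.002699 V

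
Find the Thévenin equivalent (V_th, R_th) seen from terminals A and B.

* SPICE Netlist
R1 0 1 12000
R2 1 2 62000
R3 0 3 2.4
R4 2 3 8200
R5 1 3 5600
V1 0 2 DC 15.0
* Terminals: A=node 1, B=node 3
Step 1 — V_th is the open-circuit voltage V_A - V_B (nothing connected across the terminals).
Nodal analysis, taking node 2 as the 0 V reference.
Source V1 fixes V_0 = 15 V.
KCL at each unknown node (sum of currents leaving = 0; resistances in Ω):
  Node 1: (V_1 - 15)/12000 + (V_1 - 0)/62000 + (V_1 - V_3)/5600 = 0
  Node 3: (V_3 - 15)/2.4 + (V_3 - 0)/8200 + (V_3 - V_1)/5600 = 0
Collecting terms (coefficients in siemens):
  0.000278·V_1 - 0.0001786·V_3 = 0.00125
  0.417·V_3 - 0.0001786·V_1 = 6.25
Determinant D = (0.000278)(0.417) - (-0.0001786)(-0.0001786) = 0.0001159
V_1 = [(0.00125)(0.417) - (-0.0001786)(6.25)]/D = 14.13 V
V_3 = [(0.000278)(6.25) - (0.00125)(-0.0001786)]/D = 15 V
V_th = V_1 - V_3 = 14.13 - 15 = -0.8685 V
Step 2 — R_th: zero the source — replace V1 by a short circuit (node 2 merges into node 0) — and find the resistance seen between A (node 1) and B (node 3).
Reduce the network between node 1 (A) and node 3 (B) by series/parallel combination:
  Rp1 = R1 ‖ R2 (parallel, both between nodes 0 and 1) = 1/(1/12000 + 1/62000) = 10050 Ω
  Rp2 = R3 ‖ R4 (parallel, both between nodes 0 and 3) = 1/(1/2.4 + 1/8200) = 2.399 Ω
  Rs1 = Rp1 + Rp2 (series, joined only at node 0) = 10050 + 2.399 = 10060 Ω
  Rp3 = R5 ‖ Rs1 (parallel, both between nodes 1 and 3) = 1/(1/5600 + 1/10060) = 3597 Ω
R_th = 3.597 kΩ

Final answer: V_th = -0.8685 V, R_th = 3.597 kΩ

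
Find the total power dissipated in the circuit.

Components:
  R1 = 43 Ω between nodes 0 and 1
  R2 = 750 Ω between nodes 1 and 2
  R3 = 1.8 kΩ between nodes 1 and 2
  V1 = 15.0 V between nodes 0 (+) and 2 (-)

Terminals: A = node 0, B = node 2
Nodal analysis, taking node 2 as the 0 V reference.
Source V1 fixes V_0 = 15 V.
KCL at each unknown node (sum of currents leaving = 0; resistances in Ω):
  Node 1: (V_1 - 15)/43 + (V_1 - 0)/750 + (V_1 - 0)/1800 = 0
Collecting terms: 0.02514 × V_1 = 0.3488  =>  V_1 = 13.87 V
Power in each resistor, P = (ΔV)²/R:
  P_R1 = (15 - 13.87)²/43 = 0.02953 W
  P_R2 = (13.87 - 0)²/750 = 0.2566 W
  P_R3 = (13.87 - 0)²/1800 = 0.1069 W
P_total = P_R1 + P_R2 + P_R3 = 0.3931 W

Final answer: 0.3931 W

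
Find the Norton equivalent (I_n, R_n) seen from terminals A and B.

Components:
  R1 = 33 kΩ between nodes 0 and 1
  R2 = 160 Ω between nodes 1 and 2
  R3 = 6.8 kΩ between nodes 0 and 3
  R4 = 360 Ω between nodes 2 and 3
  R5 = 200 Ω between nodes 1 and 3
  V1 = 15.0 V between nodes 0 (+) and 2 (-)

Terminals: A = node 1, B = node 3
Find the Thévenin equivalent first; then I_n = V_th/R_th and R_n = R_th.
Step 1 — V_th is the open-circuit voltage V_A - V_B (nothing connected across the terminals).
Nodal analysis, taking node 2 as the 0 V reference.
Source V1 fixes V_0 = 15 V.
KCL at each unknown node (sum of currents leaving = 0; resistances in Ω):
  Node 1: (V_1 - 15)/33000 + (V_1 - 0)/160 + (V_1 - V_3)/200 = 0
  Node 3: (V_3 - 15)/6800 + (V_3 - 0)/360 + (V_3 - V_1)/200 = 0
Collecting terms (coefficients in siemens):
  0.01128·V_1 - 0.005·V_3 = 0.0004545
  0.007925·V_3 - 0.005·V_1 = 0.002206
Determinant D = (0.01128)(0.007925) - (-0.005)(-0.005) = 0.00006439
V_1 = [(0.0004545)(0.007925) - (-0.005)(0.002206)]/D = 0.2272 V
V_3 = [(0.01128)(0.002206) - (0.0004545)(-0.005)]/D = 0.4217 V
V_th = V_1 - V_3 = 0.2272 - 0.4217 = -0.1945 V
Step 2 — R_th: zero the source — replace V1 by a short circuit (node 2 merges into node 0) — and find the resistance seen between A (node 1) and B (node 3).
Reduce the network between node 1 (A) and node 3 (B) by series/parallel combination:
  Rp1 = R1 ‖ R2 (parallel, both between nodes 0 and 1) = 1/(1/33000 + 1/160) = 159.2 Ω
  Rp2 = R3 ‖ R4 (parallel, both between nodes 0 and 3) = 1/(1/6800 + 1/360) = 341.9 Ω
  Rs1 = Rp1 + Rp2 (series, joined only at node 0) = 159.2 + 341.9 = 501.1 Ω
  Rp3 = R5 ‖ Rs1 (parallel, both between nodes 1 and 3) = 1/(1/200 + 1/501.1) = 142.9 Ω
R_th = 142.9 Ω
I_n = V_th/R_th = -0.1945/142.9 = -0.001361 A, and R_n = R_th = 142.9 Ω

Final answer: I_n = -0.001361 A, R_n = 142.9 Ω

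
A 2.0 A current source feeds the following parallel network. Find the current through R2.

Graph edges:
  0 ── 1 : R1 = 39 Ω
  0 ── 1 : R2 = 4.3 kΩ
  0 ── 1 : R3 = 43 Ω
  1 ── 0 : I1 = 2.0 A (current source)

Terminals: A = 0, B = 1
All resistors sit directly between nodes 0 and 1, so they are in parallel and share one voltage V; the full source current 2 A splits among them.
1/R_par = 1/39 + 1/4300 + 1/43 = 0.04913 S  =>  R_par = 20.35 Ω
V = I × R_par = 2 × 20.35 = 40.71 V
I_R2 = V/R2 = 40.71/4300 = 0.009467 A

Final answer: 0.009467 A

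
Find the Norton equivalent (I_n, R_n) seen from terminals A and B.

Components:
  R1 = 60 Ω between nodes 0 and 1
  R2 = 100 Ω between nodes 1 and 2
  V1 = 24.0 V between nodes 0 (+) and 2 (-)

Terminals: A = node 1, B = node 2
Find the Thévenin equivalent first; then I_n = V_th/R_th and R_n = R_th.
Step 1 — V_th is the open-circuit voltage V_A - V_B (nothing connected across the terminals).
Nodal analysis, taking node 2 as the 0 V reference.
Source V1 fixes V_0 = 24 V.
KCL at each unknown node (sum of currents leaving = 0; resistances in Ω):
  Node 1: (V_1 - 24)/60 + (V_1 - 0)/100 = 0
Collecting terms: 0.02667 × V_1 = 0.4  =>  V_1 = 15 V
V_th = V_1 - V_2 = 15 - 0 = 15 V
Step 2 — R_th: zero the source — replace V1 by a short circuit (node 2 merges into node 0) — and find the resistance seen between A (node 1) and B (node 0).
Reduce the network between node 1 (A) and node 0 (B) by series/parallel combination:
  Rp1 = R1 ‖ R2 (parallel, both between nodes 0 and 1) = 1/(1/60 + 1/100) = 37.5 Ω
R_th = 37.5 Ω
I_n = V_th/R_th = 15/37.5 = 0.4 A, and R_n = R_th = 37.5 Ω

Final answer: I_n = 0.4 A, R_n = 37.5 Ω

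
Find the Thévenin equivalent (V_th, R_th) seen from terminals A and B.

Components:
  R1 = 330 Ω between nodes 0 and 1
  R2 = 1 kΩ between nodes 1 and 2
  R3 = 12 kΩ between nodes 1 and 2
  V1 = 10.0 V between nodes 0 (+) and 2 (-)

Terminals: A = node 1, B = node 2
Step 1 — V_th is the open-circuit voltage V_A - V_B (nothing connected across the terminals).
Nodal analysis, taking node 2 as the 0 V reference.
Source V1 fixes V_0 = 10 V.
KCL at each unknown node (sum of currents leaving = 0; resistances in Ω):
  Node 1: (V_1 - 10)/330 + (V_1 - 0)/1000 + (V_1 - 0)/12000 = 0
Collecting terms: 0.004114 × V_1 = 0.0303  =>  V_1 = 7.366 V
V_th = V_1 - V_2 = 7.366 - 0 = 7.366 V
Step 2 — R_th: zero the source — replace V1 by a short circuit (node 2 merges into node 0) — and find the resistance seen between A (node 1) and B (node 0).
Reduce the network between node 1 (A) and node 0 (B) by series/parallel combination:
  Rp1 = R1 ‖ R2 ‖ R3 (parallel, all between nodes 0 and 1) = 1/(1/330 + 1/1000 + 1/12000) = 243.1 Ω
R_th = 243.1 Ω

Final answer: V_th = 7.366 V, R_th = 243.1 Ω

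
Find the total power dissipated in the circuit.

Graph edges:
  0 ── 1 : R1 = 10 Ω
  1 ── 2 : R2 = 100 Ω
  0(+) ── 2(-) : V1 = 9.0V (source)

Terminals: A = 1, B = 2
Nodal analysis, taking node 2 as the 0 V reference.
Source V1 fixes V_0 = 9 V.
KCL at each unknown node (sum of currents leaving = 0; resistances in Ω):
  Node 1: (V_1 - 9)/10 + (V_1 - 0)/100 = 0
Collecting terms: 0.11 × V_1 = 0.9  =>  V_1 = 8.182 V
Power in each resistor, P = (ΔV)²/R:
  P_R1 = (9 - 8.182)²/10 = 0.06694 W
  P_R2 = (8.182 - 0)²/100 = 0.6694 W
P_total = P_R1 + P_R2 = 0.7364 W

Final answer: 0.7364 W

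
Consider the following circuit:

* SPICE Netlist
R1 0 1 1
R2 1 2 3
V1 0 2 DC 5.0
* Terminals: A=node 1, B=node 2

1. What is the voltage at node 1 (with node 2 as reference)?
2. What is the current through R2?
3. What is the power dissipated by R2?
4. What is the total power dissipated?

Nodal analysis, taking node 2 as the 0 V reference.
Source V1 fixes V_0 = 5 V.
KCL at each unknown node (sum of currents leaving = 0; resistances in Ω):
  Node 1: (V_1 - 5)/1 + (V_1 - 0)/3 = 0
Collecting terms: 1.333 × V_1 = 5  =>  V_1 = 3.75 V
Part 1:
  Read off the nodal solution: V_1 = 3.75 V
Part 2:
  I_R2 = (V_1 - V_2)/R2 = (3.75 - 0)/3 = 1.25 A
  Magnitude: I_R2 = 1.25 A
Part 3:
  I_R2 = (V_1 - V_2)/R2 = (3.75 - 0)/3 = 1.25 A
  P_R2 = I_R2² × R2 = (1.25)² × 3 = 4.688 W
Part 4:
  Power in each resistor, P = (ΔV)²/R:
    P_R1 = (5 - 3.75)²/1 = 1.562 W
    P_R2 = (3.75 - 0)²/3 = 4.688 W
  P_total = P_R1 + P_R2 = 6.25 W

Final answers:
1. V_1 = 3.75 V
2. I_R2 = 1.25 A
3. P_R2 = 4.688 W
4. P_total = 6.25 W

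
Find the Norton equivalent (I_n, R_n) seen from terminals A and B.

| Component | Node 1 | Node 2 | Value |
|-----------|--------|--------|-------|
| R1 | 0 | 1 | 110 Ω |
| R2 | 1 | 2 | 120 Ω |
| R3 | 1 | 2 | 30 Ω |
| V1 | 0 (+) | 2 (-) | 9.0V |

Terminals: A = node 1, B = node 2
Find the Thévenin equivalent first; then I_n = V_th/R_th and R_n = R_th.
Step 1 — V_th is the open-circuit voltage V_A - V_B (nothing connected across the terminals).
Nodal analysis, taking node 2 as the 0 V reference.
Source V1 fixes V_0 = 9 V.
KCL at each unknown node (sum of currents leaving = 0; resistances in Ω):
  Node 1: (V_1 - 9)/110 + (V_1 - 0)/120 + (V_1 - 0)/30 = 0
Collecting terms: 0.05076 × V_1 = 0.08182  =>  V_1 = 1.612 V
V_th = V_1 - V_2 = 1.612 - 0 = 1.612 V
Step 2 — R_th: zero the source — replace V1 by a short circuit (node 2 merges into node 0) — and find the resistance seen between A (node 1) and B (node 0).
Reduce the network between node 1 (A) and node 0 (B) by series/parallel combination:
  Rp1 = R1 ‖ R2 ‖ R3 (parallel, all between nodes 0 and 1) = 1/(1/110 + 1/120 + 1/30) = 19.7 Ω
R_th = 19.7 Ω
I_n = V_th/R_th = 1.612/19.7 = 0.08182 A, and R_n = R_th = 19.7 Ω

Final answer: I_n = 0.08182 A, R_n = 19.7 Ω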